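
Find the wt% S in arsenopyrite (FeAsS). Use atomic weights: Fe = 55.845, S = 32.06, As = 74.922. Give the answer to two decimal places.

19.69 wt%

Formula mass = 1·55.845 + 1·74.922 + 1·32.06 = 162.827 g/mol, of which 32.060 g is S.
So S makes up 32.060/162.827 = 0.1969 of the mass, i.e. 19.69%.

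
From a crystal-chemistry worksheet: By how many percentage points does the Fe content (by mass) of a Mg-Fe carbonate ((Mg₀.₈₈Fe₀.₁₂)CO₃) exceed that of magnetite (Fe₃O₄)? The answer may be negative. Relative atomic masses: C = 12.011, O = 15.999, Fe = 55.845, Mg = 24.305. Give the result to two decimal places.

First mineral: 6.701 g Fe in 88.098 g formula = 7.61 wt% Fe.
Second mineral: 167.535 g Fe in 231.531 g formula = 72.36 wt% Fe.
7.61% − 72.36% gives a difference of -64.75 percentage points.

-64.75 percentage points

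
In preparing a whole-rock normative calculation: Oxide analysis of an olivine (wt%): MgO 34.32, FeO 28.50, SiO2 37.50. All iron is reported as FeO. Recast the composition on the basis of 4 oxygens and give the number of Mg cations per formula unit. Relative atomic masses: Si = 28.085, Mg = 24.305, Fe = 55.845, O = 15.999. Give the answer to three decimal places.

1.364 Mg apfu

MgO: 34.32/40.304 = 0.85153 mol → 0.85153 mol Mg, 0.85153 mol O.
FeO: 28.50/71.844 = 0.39669 mol → 0.39669 mol Fe, 0.39669 mol O.
SiO2: 37.50/60.083 = 0.62414 mol → 0.62414 mol Si, 1.24828 mol O.
Total oxygen = 2.49650 mol. Normalization factor = 4/2.49650 = 1.60224.
Mg per 4 O = 0.85153 × 1.60224 = 1.364.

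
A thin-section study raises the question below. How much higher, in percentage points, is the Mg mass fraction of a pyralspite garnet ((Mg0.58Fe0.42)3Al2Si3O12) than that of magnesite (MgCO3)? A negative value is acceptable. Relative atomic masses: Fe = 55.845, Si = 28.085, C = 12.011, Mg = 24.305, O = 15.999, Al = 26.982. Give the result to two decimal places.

-19.28 percentage points

M((Mg0.58Fe0.42)3Al2Si3O12) = 442.862 g/mol, so wt% Mg = 42.291/442.862 × 100 = 9.55%.
M(MgCO3) = 84.313 g/mol, so wt% Mg = 24.305/84.313 × 100 = 28.83%.
9.55 − 28.83 = -19.28 pp.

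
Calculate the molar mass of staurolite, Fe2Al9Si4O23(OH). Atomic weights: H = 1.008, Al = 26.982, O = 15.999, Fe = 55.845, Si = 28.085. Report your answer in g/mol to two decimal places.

M = 2×55.845 + 9×26.982 + 4×28.085 + 24×15.999 + 1×1.008

851.85 g/mol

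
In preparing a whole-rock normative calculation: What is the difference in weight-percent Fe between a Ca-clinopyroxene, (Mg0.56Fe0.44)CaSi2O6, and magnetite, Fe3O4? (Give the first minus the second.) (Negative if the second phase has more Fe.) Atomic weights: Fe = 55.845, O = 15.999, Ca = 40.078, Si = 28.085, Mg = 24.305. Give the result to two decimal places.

Fe in (Mg0.56Fe0.44)CaSi2O6: molar mass 230.425 g/mol; 0.44×55.845 = 24.572 g → 10.66 wt%.
Fe in Fe3O4: molar mass 231.531 g/mol; 3×55.845 = 167.535 g → 72.36 wt%.
Difference = 10.66 − 72.36 = -61.70 percentage points.

-61.70 percentage points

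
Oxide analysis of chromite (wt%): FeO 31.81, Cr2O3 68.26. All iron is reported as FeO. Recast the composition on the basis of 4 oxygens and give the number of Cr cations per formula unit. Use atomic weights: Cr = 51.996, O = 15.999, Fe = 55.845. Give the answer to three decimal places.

2.007 Cr apfu

FeO: 31.81/71.844 = 0.44276 mol → 0.44276 mol Fe, 0.44276 mol O.
Cr2O3: 68.26/151.989 = 0.44911 mol → 0.89822 mol Cr, 1.34733 mol O.
Total oxygen = 1.79009 mol. Normalization factor = 4/1.79009 = 2.23452.
Cr per 4 O = 0.89822 × 2.23452 = 2.007.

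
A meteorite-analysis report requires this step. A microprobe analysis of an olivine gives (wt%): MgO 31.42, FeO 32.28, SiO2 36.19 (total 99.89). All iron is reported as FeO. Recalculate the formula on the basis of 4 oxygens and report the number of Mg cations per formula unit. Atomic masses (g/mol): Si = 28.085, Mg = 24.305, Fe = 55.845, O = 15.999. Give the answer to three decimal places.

1.281 Mg apfu

MgO (M=40.304): mol = 0.77958; Mg = 0.77958, O = 0.77958.
FeO (M=71.844): mol = 0.44931; Fe = 0.44931, O = 0.44931.
SiO2 (M=60.083): mol = 0.60233; Si = 0.60233, O = 1.20466.
ΣO = 2.43355; factor = 4/ΣO = 1.64369.
Mg apfu = 0.77958 × 1.64369 = 1.281.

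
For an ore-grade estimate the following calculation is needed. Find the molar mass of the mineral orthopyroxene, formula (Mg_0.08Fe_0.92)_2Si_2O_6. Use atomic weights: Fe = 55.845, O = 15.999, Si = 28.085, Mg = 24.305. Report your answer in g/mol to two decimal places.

The formula mass is the sum 0.16·24.305 + 1.84·55.845 + 2·28.085 + 6·15.999.

258.81 g/mol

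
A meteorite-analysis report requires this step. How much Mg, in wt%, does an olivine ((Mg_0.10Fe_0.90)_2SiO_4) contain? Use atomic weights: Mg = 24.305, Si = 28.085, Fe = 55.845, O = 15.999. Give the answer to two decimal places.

Molar mass of (Mg_0.10Fe_0.90)_2SiO_4: 0.20*24.305 + 1.80*55.845 + 1*28.085 + 4*15.999 = 197.463 g/mol.
Mass of Mg per formula unit: 0.20 × 24.305 = 4.861 g.
Weight fraction Mg = 4.861 / 197.463 = 0.0246.

2.46 wt%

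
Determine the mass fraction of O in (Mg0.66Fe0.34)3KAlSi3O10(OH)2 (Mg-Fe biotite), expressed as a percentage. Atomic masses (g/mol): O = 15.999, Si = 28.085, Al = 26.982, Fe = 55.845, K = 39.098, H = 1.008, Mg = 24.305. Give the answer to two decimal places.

M((Mg0.66Fe0.34)3KAlSi3O10(OH)2) = 449.425 g/mol.
O contributes 12 × 15.999 = 191.988 g per mole.
191.988/449.425 = 0.4272 → 42.72%.

42.72 mass %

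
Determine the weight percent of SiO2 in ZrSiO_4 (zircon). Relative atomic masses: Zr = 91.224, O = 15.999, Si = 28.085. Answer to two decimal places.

32.78 wt%

M(ZrSiO_4) = 183.305 g/mol; M(SiO2) = 60.083 g/mol.
Moles SiO2 per formula unit = 1 Si ÷ 1 = 1.0000.
SiO2 fraction = (1.0000 × 60.083) / 183.305 = 60.083/183.305 = 0.3278.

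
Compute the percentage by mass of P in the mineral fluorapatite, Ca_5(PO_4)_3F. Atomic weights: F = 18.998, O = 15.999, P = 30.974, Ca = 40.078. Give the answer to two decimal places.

18.43 wt%

Molar mass of Ca_5(PO_4)_3F: 5×40.078 + 3×30.974 + 12×15.999 + 1×18.998 = 504.298 g/mol.
Mass of P per formula unit: 3 × 30.974 = 92.922 g.
Weight fraction P = 92.922 / 504.298 = 0.1843.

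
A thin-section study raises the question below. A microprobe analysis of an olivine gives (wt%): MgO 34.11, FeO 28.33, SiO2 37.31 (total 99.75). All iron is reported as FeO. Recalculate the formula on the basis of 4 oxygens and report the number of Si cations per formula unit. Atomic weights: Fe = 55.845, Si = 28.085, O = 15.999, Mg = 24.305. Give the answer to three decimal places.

34.11 wt% MgO ÷ 40.304 g/mol = 0.84632 mol, giving 0.84632 Mg and 0.84632 O.
28.33 wt% FeO ÷ 71.844 g/mol = 0.39433 mol, giving 0.39433 Fe and 0.39433 O.
37.31 wt% SiO2 ÷ 60.083 g/mol = 0.62097 mol, giving 0.62097 Si and 1.24194 O.
Oxygen sums to 2.48259; scaling by 4/2.48259 = 1.61122 puts the formula on 4 O.
Si: 0.62097 × 1.61122 = 1.001 atoms per formula unit.

1.001 Si apfu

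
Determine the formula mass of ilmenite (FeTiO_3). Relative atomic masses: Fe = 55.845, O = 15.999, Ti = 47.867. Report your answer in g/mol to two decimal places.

The formula mass is the sum 1(55.845) + 1(47.867) + 3(15.999).

151.71 g/mol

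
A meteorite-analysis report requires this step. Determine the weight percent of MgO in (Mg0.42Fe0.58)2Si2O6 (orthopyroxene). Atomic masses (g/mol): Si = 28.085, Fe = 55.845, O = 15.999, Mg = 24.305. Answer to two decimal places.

14.26 wt%

Formula mass = 237.360 g/mol.
0.84 Mg → 0.8400 mol MgO per formula unit; M(MgO) = 40.304, so MgO mass = 33.855 g.
33.855/237.360 × 100 = 14.26 wt%.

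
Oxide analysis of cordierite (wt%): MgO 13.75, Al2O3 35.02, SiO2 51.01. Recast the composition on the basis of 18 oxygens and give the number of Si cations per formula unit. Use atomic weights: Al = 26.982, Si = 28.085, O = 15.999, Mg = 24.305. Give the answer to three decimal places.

4.979 Si apfu

MgO (M=40.304): mol = 0.34116; Mg = 0.34116, O = 0.34116.
Al2O3 (M=101.961): mol = 0.34346; Al = 0.68692, O = 1.03038.
SiO2 (M=60.083): mol = 0.84899; Si = 0.84899, O = 1.69798.
ΣO = 3.06952; factor = 18/ΣO = 5.86411.
Si apfu = 0.84899 × 5.86411 = 4.979.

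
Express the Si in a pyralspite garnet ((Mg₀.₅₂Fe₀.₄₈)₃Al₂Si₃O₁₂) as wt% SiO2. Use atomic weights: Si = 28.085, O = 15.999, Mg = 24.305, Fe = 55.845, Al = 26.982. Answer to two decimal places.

40.19 wt%

Molar mass of (Mg₀.₅₂Fe₀.₄₈)₃Al₂Si₃O₁₂ = 1.56·24.305 + 1.44·55.845 + 2·26.982 + 3·28.085 + 12·15.999 = 448.540 g/mol.
Each formula unit contains 3 Si, equivalent to 3/1 = 3.0000 mol SiO2.
M(SiO2) = 1×28.085 + 2×15.999 = 60.083 g/mol.
Mass of SiO2 per formula unit = 3.0000 × 60.083 = 180.249 g.
SiO2 wt% = 180.249 / 448.540 × 100 = 40.19%.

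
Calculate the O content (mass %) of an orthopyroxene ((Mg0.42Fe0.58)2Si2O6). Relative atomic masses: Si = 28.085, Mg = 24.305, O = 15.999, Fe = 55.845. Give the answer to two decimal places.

Formula mass = 0.84×24.305 + 1.16×55.845 + 2×28.085 + 6×15.999 = 237.360 g/mol, of which 95.994 g is O.
So O makes up 95.994/237.360 = 0.4044 of the mass, i.e. 40.44%.

40.44 mass %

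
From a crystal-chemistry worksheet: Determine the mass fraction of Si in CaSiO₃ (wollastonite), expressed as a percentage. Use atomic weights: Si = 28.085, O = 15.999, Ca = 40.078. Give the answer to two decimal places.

Molar mass of CaSiO₃: 1×40.078 + 1×28.085 + 3×15.999 = 116.160 g/mol.
Mass of Si per formula unit: 1 × 28.085 = 28.085 g.
Weight fraction Si = 28.085 / 116.160 = 0.2418.

24.18 wt%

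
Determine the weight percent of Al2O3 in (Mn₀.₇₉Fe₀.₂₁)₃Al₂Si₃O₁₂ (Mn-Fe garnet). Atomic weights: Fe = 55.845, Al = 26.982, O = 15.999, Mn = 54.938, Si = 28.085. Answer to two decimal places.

20.57 wt%

Molar mass of (Mn₀.₇₉Fe₀.₂₁)₃Al₂Si₃O₁₂ = 2.37×54.938 + 0.63×55.845 + 2×26.982 + 3×28.085 + 12×15.999 = 495.592 g/mol.
Each formula unit contains 2 Al, equivalent to 2/2 = 1.0000 mol Al2O3.
M(Al2O3) = 2×26.982 + 3×15.999 = 101.961 g/mol.
Mass of Al2O3 per formula unit = 1.0000 × 101.961 = 101.961 g.
Al2O3 wt% = 101.961 / 495.592 × 100 = 20.57%.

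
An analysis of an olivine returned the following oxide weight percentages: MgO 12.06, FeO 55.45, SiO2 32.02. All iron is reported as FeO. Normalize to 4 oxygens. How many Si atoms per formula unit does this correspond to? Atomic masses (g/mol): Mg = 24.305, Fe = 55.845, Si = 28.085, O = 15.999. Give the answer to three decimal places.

0.998 Si apfu

MgO (M=40.304): mol = 0.29923; Mg = 0.29923, O = 0.29923.
FeO (M=71.844): mol = 0.77181; Fe = 0.77181, O = 0.77181.
SiO2 (M=60.083): mol = 0.53293; Si = 0.53293, O = 1.06586.
ΣO = 2.13690; factor = 4/ΣO = 1.87187.
Si apfu = 0.53293 × 1.87187 = 0.998.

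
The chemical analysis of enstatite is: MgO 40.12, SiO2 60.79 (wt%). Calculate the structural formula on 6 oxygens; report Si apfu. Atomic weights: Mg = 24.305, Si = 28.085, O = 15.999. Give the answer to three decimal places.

2.011 Si apfu

MgO: 40.12/40.304 = 0.99543 mol → 0.99543 mol Mg, 0.99543 mol O.
SiO2: 60.79/60.083 = 1.01177 mol → 1.01177 mol Si, 2.02354 mol O.
Total oxygen = 3.01897 mol. Normalization factor = 6/3.01897 = 1.98743.
Si per 6 O = 1.01177 × 1.98743 = 2.011.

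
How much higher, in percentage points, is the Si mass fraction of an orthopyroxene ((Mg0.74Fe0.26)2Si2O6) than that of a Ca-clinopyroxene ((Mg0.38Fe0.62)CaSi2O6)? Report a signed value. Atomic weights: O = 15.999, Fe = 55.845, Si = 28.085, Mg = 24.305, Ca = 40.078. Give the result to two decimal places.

First mineral: 56.170 g Si in 217.175 g formula = 25.86 wt% Si.
Second mineral: 56.170 g Si in 236.102 g formula = 23.79 wt% Si.
25.86% − 23.79% gives a difference of 2.07 percentage points.

2.07 percentage points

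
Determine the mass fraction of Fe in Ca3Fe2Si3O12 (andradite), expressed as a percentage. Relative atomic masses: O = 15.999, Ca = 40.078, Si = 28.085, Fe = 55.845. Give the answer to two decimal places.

21.98 weight percent

Formula mass = 3·40.078 + 2·55.845 + 3·28.085 + 12·15.999 = 508.167 g/mol, of which 111.690 g is Fe.
So Fe makes up 111.690/508.167 = 0.2198 of the mass, i.e. 21.98%.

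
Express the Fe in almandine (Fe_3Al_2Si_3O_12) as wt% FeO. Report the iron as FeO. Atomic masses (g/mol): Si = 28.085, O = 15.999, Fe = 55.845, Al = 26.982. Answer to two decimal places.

Molar mass of Fe_3Al_2Si_3O_12 = 3×55.845 + 2×26.982 + 3×28.085 + 12×15.999 = 497.742 g/mol.
Each formula unit contains 3 Fe, equivalent to 3/1 = 3.0000 mol FeO.
M(FeO) = 1×55.845 + 1×15.999 = 71.844 g/mol.
Mass of FeO per formula unit = 3.0000 × 71.844 = 215.532 g.
FeO wt% = 215.532 / 497.742 × 100 = 43.30%.

43.30 wt%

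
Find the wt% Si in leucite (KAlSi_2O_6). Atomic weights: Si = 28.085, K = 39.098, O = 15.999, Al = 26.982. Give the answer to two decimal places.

Molar mass of KAlSi_2O_6: 1×39.098 + 1×26.982 + 2×28.085 + 6×15.999 = 218.244 g/mol.
Mass of Si per formula unit: 2 × 28.085 = 56.170 g.
Weight fraction Si = 56.170 / 218.244 = 0.2574.

25.74 weight percent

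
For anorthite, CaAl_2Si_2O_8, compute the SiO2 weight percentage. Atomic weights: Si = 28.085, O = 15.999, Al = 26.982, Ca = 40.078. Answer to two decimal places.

43.19 wt%

Formula mass = 278.204 g/mol.
2 Si → 2.0000 mol SiO2 per formula unit; M(SiO2) = 60.083, so SiO2 mass = 120.166 g.
120.166/278.204 × 100 = 43.19 wt%.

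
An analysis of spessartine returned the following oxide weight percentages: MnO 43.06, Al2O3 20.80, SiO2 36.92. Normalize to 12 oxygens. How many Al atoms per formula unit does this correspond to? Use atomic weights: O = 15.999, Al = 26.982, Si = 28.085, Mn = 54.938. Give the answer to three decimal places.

2.000 Al apfu

MnO (M=70.937): mol = 0.60702; Mn = 0.60702, O = 0.60702.
Al2O3 (M=101.961): mol = 0.20400; Al = 0.40800, O = 0.61200.
SiO2 (M=60.083): mol = 0.61448; Si = 0.61448, O = 1.22896.
ΣO = 2.44798; factor = 12/ΣO = 4.90200.
Al apfu = 0.40800 × 4.90200 = 2.000.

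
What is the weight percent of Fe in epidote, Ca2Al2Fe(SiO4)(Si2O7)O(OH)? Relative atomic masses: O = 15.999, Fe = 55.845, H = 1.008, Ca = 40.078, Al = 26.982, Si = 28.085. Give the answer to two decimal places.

11.56 wt%

M(Ca2Al2Fe(SiO4)(Si2O7)O(OH)) = 483.215 g/mol.
Fe contributes 1 × 55.845 = 55.845 g per mole.
55.845/483.215 = 0.1156 → 11.56%.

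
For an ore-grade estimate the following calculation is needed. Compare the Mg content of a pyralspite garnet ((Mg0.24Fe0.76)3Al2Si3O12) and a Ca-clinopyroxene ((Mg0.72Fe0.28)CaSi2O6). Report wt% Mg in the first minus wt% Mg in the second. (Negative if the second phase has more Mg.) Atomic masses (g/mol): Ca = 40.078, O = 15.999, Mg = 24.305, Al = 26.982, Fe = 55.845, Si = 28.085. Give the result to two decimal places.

Mg in (Mg0.24Fe0.76)3Al2Si3O12: molar mass 475.033 g/mol; 0.72×24.305 = 17.500 g → 3.68 wt%.
Mg in (Mg0.72Fe0.28)CaSi2O6: molar mass 225.378 g/mol; 0.72×24.305 = 17.500 g → 7.76 wt%.
Difference = 3.68 − 7.76 = -4.08 percentage points.

-4.08 percentage points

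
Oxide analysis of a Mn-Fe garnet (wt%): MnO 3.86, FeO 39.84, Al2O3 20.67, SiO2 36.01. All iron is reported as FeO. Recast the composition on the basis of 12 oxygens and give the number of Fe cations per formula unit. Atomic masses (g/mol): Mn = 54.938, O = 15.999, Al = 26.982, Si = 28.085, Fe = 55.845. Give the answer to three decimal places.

MnO (M=70.937): mol = 0.05441; Mn = 0.05441, O = 0.05441.
FeO (M=71.844): mol = 0.55453; Fe = 0.55453, O = 0.55453.
Al2O3 (M=101.961): mol = 0.20272; Al = 0.40544, O = 0.60816.
SiO2 (M=60.083): mol = 0.59934; Si = 0.59934, O = 1.19868.
ΣO = 2.41578; factor = 12/ΣO = 4.96734.
Fe apfu = 0.55453 × 4.96734 = 2.755.

2.755 Fe apfu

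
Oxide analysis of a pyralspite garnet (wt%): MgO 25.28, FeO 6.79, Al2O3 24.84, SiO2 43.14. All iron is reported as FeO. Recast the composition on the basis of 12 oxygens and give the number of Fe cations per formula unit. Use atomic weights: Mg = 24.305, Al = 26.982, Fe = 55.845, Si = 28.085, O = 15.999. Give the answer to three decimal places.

25.28 wt% MgO ÷ 40.304 g/mol = 0.62723 mol, giving 0.62723 Mg and 0.62723 O.
6.79 wt% FeO ÷ 71.844 g/mol = 0.09451 mol, giving 0.09451 Fe and 0.09451 O.
24.84 wt% Al2O3 ÷ 101.961 g/mol = 0.24362 mol, giving 0.48724 Al and 0.73086 O.
43.14 wt% SiO2 ÷ 60.083 g/mol = 0.71801 mol, giving 0.71801 Si and 1.43602 O.
Oxygen sums to 2.88862; scaling by 12/2.88862 = 4.15423 puts the formula on 12 O.
Fe: 0.09451 × 4.15423 = 0.393 atoms per formula unit.

0.393 Fe apfu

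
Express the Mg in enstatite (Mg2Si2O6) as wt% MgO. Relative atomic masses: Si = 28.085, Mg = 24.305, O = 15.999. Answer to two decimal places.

40.15 wt%

Formula mass = 200.774 g/mol.
2 Mg → 2.0000 mol MgO per formula unit; M(MgO) = 40.304, so MgO mass = 80.608 g.
80.608/200.774 × 100 = 40.15 wt%.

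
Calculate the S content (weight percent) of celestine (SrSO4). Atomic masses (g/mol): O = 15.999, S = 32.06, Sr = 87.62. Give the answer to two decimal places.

Molar mass of SrSO4: 1×87.62 + 1×32.06 + 4×15.999 = 183.676 g/mol.
Mass of S per formula unit: 1 × 32.06 = 32.060 g.
Weight fraction S = 32.060 / 183.676 = 0.1745.

17.45 weight percent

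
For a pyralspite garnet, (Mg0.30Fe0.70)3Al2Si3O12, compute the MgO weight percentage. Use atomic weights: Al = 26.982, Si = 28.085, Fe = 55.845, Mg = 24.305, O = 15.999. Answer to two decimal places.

Formula mass = 469.356 g/mol.
0.90 Mg → 0.9000 mol MgO per formula unit; M(MgO) = 40.304, so MgO mass = 36.274 g.
36.274/469.356 × 100 = 7.73 wt%.

7.73 wt%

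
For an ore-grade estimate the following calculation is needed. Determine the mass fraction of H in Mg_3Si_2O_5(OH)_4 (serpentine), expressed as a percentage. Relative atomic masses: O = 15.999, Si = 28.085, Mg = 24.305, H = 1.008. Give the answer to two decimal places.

1.46 wt%

Formula mass = 3*24.305 + 2*28.085 + 9*15.999 + 4*1.008 = 277.108 g/mol, of which 4.032 g is H.
So H makes up 4.032/277.108 = 0.0146 of the mass, i.e. 1.46%.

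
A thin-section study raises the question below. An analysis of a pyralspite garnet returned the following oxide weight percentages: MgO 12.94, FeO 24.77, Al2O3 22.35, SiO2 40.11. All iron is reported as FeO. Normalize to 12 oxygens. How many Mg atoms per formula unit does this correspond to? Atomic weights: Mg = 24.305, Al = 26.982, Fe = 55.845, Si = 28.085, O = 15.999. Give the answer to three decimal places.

1.449 Mg apfu

MgO (M=40.304): mol = 0.32106; Mg = 0.32106, O = 0.32106.
FeO (M=71.844): mol = 0.34477; Fe = 0.34477, O = 0.34477.
Al2O3 (M=101.961): mol = 0.21920; Al = 0.43840, O = 0.65760.
SiO2 (M=60.083): mol = 0.66758; Si = 0.66758, O = 1.33516.
ΣO = 2.65859; factor = 12/ΣO = 4.51367.
Mg apfu = 0.32106 × 4.51367 = 1.449.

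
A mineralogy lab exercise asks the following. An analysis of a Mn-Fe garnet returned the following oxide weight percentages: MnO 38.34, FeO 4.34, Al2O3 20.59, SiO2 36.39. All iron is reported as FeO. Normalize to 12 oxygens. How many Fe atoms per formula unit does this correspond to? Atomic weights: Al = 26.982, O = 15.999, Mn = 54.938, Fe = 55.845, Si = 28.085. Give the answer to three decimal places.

38.34 wt% MnO ÷ 70.937 g/mol = 0.54048 mol, giving 0.54048 Mn and 0.54048 O.
4.34 wt% FeO ÷ 71.844 g/mol = 0.06041 mol, giving 0.06041 Fe and 0.06041 O.
20.59 wt% Al2O3 ÷ 101.961 g/mol = 0.20194 mol, giving 0.40388 Al and 0.60582 O.
36.39 wt% SiO2 ÷ 60.083 g/mol = 0.60566 mol, giving 0.60566 Si and 1.21132 O.
Oxygen sums to 2.41803; scaling by 12/2.41803 = 4.96272 puts the formula on 12 O.
Fe: 0.06041 × 4.96272 = 0.300 atoms per formula unit.

0.300 Fe apfu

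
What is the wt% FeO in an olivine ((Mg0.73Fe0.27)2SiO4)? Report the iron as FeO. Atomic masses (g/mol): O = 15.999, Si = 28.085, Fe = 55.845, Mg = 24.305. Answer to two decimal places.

24.60 wt%

Molar mass of (Mg0.73Fe0.27)2SiO4 = 1.46×24.305 + 0.54×55.845 + 1×28.085 + 4×15.999 = 157.723 g/mol.
Each formula unit contains 0.54 Fe, equivalent to 0.54/1 = 0.5400 mol FeO.
M(FeO) = 1×55.845 + 1×15.999 = 71.844 g/mol.
Mass of FeO per formula unit = 0.5400 × 71.844 = 38.796 g.
FeO wt% = 38.796 / 157.723 × 100 = 24.60%.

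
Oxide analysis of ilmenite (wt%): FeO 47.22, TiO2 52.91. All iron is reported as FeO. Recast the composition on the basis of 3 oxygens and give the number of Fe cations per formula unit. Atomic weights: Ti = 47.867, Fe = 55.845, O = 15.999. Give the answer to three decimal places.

FeO: 47.22/71.844 = 0.65726 mol → 0.65726 mol Fe, 0.65726 mol O.
TiO2: 52.91/79.865 = 0.66249 mol → 0.66249 mol Ti, 1.32498 mol O.
Total oxygen = 1.98224 mol. Normalization factor = 3/1.98224 = 1.51344.
Fe per 3 O = 0.65726 × 1.51344 = 0.995.

0.995 Fe apfu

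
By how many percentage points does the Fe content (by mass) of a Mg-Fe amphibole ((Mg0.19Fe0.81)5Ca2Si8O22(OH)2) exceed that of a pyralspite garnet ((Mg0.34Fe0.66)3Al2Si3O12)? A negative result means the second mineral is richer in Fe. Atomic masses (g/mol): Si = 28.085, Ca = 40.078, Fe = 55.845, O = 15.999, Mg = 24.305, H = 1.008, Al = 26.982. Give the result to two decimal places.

0.31 percentage points

Fe in (Mg0.19Fe0.81)5Ca2Si8O22(OH)2: molar mass 940.090 g/mol; 4.05×55.845 = 226.172 g → 24.06 wt%.
Fe in (Mg0.34Fe0.66)3Al2Si3O12: molar mass 465.571 g/mol; 1.98×55.845 = 110.573 g → 23.75 wt%.
Difference = 24.06 − 23.75 = 0.31 percentage points.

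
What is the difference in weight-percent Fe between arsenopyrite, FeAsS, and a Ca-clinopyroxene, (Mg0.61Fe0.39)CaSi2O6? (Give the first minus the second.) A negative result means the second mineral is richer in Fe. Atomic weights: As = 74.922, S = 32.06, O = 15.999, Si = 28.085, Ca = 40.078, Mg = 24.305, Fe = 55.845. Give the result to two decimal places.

24.78 percentage points

M(FeAsS) = 162.827 g/mol, so wt% Fe = 55.845/162.827 × 100 = 34.30%.
M((Mg0.61Fe0.39)CaSi2O6) = 228.848 g/mol, so wt% Fe = 21.780/228.848 × 100 = 9.52%.
34.30 − 9.52 = 24.78 pp.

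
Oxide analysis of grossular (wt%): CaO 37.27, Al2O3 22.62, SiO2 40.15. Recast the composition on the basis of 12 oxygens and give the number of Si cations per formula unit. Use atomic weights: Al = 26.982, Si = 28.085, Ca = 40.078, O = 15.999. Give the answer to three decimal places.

37.27 wt% CaO ÷ 56.077 g/mol = 0.66462 mol, giving 0.66462 Ca and 0.66462 O.
22.62 wt% Al2O3 ÷ 101.961 g/mol = 0.22185 mol, giving 0.44370 Al and 0.66555 O.
40.15 wt% SiO2 ÷ 60.083 g/mol = 0.66824 mol, giving 0.66824 Si and 1.33648 O.
Oxygen sums to 2.66665; scaling by 12/2.66665 = 4.50003 puts the formula on 12 O.
Si: 0.66824 × 4.50003 = 3.007 atoms per formula unit.

3.007 Si apfu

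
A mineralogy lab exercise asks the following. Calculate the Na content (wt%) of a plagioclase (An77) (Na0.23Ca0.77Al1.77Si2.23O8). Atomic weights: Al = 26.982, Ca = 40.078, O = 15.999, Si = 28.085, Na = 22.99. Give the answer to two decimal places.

1.93 wt%

Molar mass of Na0.23Ca0.77Al1.77Si2.23O8: 0.23·22.99 + 0.77·40.078 + 1.77·26.982 + 2.23·28.085 + 8·15.999 = 274.527 g/mol.
Mass of Na per formula unit: 0.23 × 22.99 = 5.288 g.
Weight fraction Na = 5.288 / 274.527 = 0.0193.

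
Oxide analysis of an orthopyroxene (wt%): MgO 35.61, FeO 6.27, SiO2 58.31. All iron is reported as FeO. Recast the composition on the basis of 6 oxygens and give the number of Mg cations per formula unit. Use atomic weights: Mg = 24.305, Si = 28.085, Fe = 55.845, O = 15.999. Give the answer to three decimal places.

1.821 Mg apfu

35.61 wt% MgO ÷ 40.304 g/mol = 0.88354 mol, giving 0.88354 Mg and 0.88354 O.
6.27 wt% FeO ÷ 71.844 g/mol = 0.08727 mol, giving 0.08727 Fe and 0.08727 O.
58.31 wt% SiO2 ÷ 60.083 g/mol = 0.97049 mol, giving 0.97049 Si and 1.94098 O.
Oxygen sums to 2.91179; scaling by 6/2.91179 = 2.06059 puts the formula on 6 O.
Mg: 0.88354 × 2.06059 = 1.821 atoms per formula unit.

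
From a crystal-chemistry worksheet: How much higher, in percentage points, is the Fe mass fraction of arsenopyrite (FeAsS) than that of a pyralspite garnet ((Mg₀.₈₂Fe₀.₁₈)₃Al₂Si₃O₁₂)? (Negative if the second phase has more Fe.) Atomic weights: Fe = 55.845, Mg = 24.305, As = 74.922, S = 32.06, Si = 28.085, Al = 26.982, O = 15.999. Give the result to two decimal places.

Fe in FeAsS: molar mass 162.827 g/mol; 1×55.845 = 55.845 g → 34.30 wt%.
Fe in (Mg₀.₈₂Fe₀.₁₈)₃Al₂Si₃O₁₂: molar mass 420.154 g/mol; 0.54×55.845 = 30.156 g → 7.18 wt%.
Difference = 34.30 − 7.18 = 27.12 percentage points.

27.12 percentage points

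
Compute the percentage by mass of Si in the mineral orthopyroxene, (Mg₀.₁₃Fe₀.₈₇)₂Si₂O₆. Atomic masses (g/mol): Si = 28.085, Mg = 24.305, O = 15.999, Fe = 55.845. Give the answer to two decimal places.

Formula mass = 0.26×24.305 + 1.74×55.845 + 2×28.085 + 6×15.999 = 255.654 g/mol, of which 56.170 g is Si.
So Si makes up 56.170/255.654 = 0.2197 of the mass, i.e. 21.97%.

21.97 mass %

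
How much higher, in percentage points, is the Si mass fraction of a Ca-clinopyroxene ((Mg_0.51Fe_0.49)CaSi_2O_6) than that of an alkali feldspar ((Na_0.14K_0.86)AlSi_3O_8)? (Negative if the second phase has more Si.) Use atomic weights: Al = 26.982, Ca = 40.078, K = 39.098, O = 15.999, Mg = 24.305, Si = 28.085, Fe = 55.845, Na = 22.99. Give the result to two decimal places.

-6.31 percentage points

M((Mg_0.51Fe_0.49)CaSi_2O_6) = 232.002 g/mol, so wt% Si = 56.170/232.002 × 100 = 24.21%.
M((Na_0.14K_0.86)AlSi_3O_8) = 276.072 g/mol, so wt% Si = 84.255/276.072 × 100 = 30.52%.
24.21 − 30.52 = -6.31 pp.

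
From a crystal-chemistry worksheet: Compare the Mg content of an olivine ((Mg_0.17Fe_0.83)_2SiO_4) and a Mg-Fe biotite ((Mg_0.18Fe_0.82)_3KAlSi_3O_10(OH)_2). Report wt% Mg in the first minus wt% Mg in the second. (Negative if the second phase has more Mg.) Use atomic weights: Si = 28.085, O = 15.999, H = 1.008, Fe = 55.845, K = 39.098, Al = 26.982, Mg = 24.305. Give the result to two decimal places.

M((Mg_0.17Fe_0.83)_2SiO_4) = 193.047 g/mol, so wt% Mg = 8.264/193.047 × 100 = 4.28%.
M((Mg_0.18Fe_0.82)_3KAlSi_3O_10(OH)_2) = 494.842 g/mol, so wt% Mg = 13.125/494.842 × 100 = 2.65%.
4.28 − 2.65 = 1.63 pp.

1.63 percentage points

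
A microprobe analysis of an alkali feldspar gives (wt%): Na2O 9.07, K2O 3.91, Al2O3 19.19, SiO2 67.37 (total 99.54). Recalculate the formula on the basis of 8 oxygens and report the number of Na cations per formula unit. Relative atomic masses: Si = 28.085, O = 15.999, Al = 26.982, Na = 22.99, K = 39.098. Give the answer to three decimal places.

Na2O: 9.07/61.979 = 0.14634 mol → 0.29268 mol Na, 0.14634 mol O.
K2O: 3.91/94.195 = 0.04151 mol → 0.08302 mol K, 0.04151 mol O.
Al2O3: 19.19/101.961 = 0.18821 mol → 0.37642 mol Al, 0.56463 mol O.
SiO2: 67.37/60.083 = 1.12128 mol → 1.12128 mol Si, 2.24256 mol O.
Total oxygen = 2.99504 mol. Normalization factor = 8/2.99504 = 2.67108.
Na per 8 O = 0.29268 × 2.67108 = 0.782.

0.782 Na apfu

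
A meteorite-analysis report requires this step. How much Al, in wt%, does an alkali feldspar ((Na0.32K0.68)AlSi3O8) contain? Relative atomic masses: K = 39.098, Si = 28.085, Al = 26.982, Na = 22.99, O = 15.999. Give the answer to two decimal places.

9.88 wt%

M((Na0.32K0.68)AlSi3O8) = 273.172 g/mol.
Al contributes 1 × 26.982 = 26.982 g per mole.
26.982/273.172 = 0.0988 → 9.88%.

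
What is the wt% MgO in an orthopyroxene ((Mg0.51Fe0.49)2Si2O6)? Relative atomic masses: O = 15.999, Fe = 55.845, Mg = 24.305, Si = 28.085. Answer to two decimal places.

17.74 wt%

Molar mass of (Mg0.51Fe0.49)2Si2O6 = 1.02·24.305 + 0.98·55.845 + 2·28.085 + 6·15.999 = 231.683 g/mol.
Each formula unit contains 1.02 Mg, equivalent to 1.02/1 = 1.0200 mol MgO.
M(MgO) = 1×24.305 + 1×15.999 = 40.304 g/mol.
Mass of MgO per formula unit = 1.0200 × 40.304 = 41.110 g.
MgO wt% = 41.110 / 231.683 × 100 = 17.74%.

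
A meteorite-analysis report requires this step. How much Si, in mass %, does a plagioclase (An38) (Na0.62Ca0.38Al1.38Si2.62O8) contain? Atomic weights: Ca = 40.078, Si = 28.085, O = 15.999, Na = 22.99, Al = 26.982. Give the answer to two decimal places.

Molar mass of Na0.62Ca0.38Al1.38Si2.62O8: 0.62*22.99 + 0.38*40.078 + 1.38*26.982 + 2.62*28.085 + 8*15.999 = 268.293 g/mol.
Mass of Si per formula unit: 2.62 × 28.085 = 73.583 g.
Weight fraction Si = 73.583 / 268.293 = 0.2743.

27.43 mass %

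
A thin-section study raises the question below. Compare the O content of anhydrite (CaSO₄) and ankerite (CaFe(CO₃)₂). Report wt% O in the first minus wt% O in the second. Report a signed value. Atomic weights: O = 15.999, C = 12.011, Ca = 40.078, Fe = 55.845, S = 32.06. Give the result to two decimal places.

First mineral: 63.996 g O in 136.134 g formula = 47.01 wt% O.
Second mineral: 95.994 g O in 215.939 g formula = 44.45 wt% O.
47.01% − 44.45% gives a difference of 2.56 percentage points.

2.56 percentage points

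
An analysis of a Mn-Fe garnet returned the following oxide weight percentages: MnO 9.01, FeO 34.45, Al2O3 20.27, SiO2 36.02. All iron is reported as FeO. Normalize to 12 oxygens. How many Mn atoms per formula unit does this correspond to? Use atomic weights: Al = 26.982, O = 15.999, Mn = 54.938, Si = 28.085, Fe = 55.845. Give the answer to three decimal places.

0.635 Mn apfu

9.01 wt% MnO ÷ 70.937 g/mol = 0.12701 mol, giving 0.12701 Mn and 0.12701 O.
34.45 wt% FeO ÷ 71.844 g/mol = 0.47951 mol, giving 0.47951 Fe and 0.47951 O.
20.27 wt% Al2O3 ÷ 101.961 g/mol = 0.19880 mol, giving 0.39760 Al and 0.59640 O.
36.02 wt% SiO2 ÷ 60.083 g/mol = 0.59950 mol, giving 0.59950 Si and 1.19900 O.
Oxygen sums to 2.40192; scaling by 12/2.40192 = 4.99600 puts the formula on 12 O.
Mn: 0.12701 × 4.99600 = 0.635 atoms per formula unit.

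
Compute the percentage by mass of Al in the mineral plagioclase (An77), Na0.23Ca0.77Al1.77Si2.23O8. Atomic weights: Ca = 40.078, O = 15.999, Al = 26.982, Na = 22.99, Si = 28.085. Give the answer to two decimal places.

17.40 wt%

Molar mass of Na0.23Ca0.77Al1.77Si2.23O8: 0.23·22.99 + 0.77·40.078 + 1.77·26.982 + 2.23·28.085 + 8·15.999 = 274.527 g/mol.
Mass of Al per formula unit: 1.77 × 26.982 = 47.758 g.
Weight fraction Al = 47.758 / 274.527 = 0.1740.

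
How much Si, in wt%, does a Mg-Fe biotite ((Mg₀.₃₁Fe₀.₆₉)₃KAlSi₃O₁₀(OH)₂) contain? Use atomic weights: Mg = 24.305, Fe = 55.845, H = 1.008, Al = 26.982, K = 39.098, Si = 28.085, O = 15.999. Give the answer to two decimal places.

17.46 wt%

M((Mg₀.₃₁Fe₀.₆₉)₃KAlSi₃O₁₀(OH)₂) = 482.542 g/mol.
Si contributes 3 × 28.085 = 84.255 g per mole.
84.255/482.542 = 0.1746 → 17.46%.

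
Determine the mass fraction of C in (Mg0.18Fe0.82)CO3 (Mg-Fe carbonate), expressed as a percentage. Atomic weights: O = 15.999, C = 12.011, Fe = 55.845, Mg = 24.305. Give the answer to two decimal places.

10.90 weight percent

M((Mg0.18Fe0.82)CO3) = 110.176 g/mol.
C contributes 1 × 12.011 = 12.011 g per mole.
12.011/110.176 = 0.1090 → 10.90%.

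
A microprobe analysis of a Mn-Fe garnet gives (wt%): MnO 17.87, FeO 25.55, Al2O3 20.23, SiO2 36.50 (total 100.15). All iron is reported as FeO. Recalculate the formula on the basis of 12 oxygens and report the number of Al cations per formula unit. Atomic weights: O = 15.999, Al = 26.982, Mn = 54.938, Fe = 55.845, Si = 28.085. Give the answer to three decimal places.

MnO (M=70.937): mol = 0.25191; Mn = 0.25191, O = 0.25191.
FeO (M=71.844): mol = 0.35563; Fe = 0.35563, O = 0.35563.
Al2O3 (M=101.961): mol = 0.19841; Al = 0.39682, O = 0.59523.
SiO2 (M=60.083): mol = 0.60749; Si = 0.60749, O = 1.21498.
ΣO = 2.41775; factor = 12/ΣO = 4.96329.
Al apfu = 0.39682 × 4.96329 = 1.970.

1.970 Al apfu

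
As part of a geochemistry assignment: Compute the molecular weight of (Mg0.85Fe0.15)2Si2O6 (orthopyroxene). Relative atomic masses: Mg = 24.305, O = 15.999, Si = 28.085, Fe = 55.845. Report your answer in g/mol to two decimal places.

210.24 g/mol

Mg: 1.70 × 24.305 = 41.3185
Fe: 0.30 × 55.845 = 16.7535
Si: 2 × 28.085 = 56.1700
O: 6 × 15.999 = 95.9940
Summing the contributions gives the formula mass.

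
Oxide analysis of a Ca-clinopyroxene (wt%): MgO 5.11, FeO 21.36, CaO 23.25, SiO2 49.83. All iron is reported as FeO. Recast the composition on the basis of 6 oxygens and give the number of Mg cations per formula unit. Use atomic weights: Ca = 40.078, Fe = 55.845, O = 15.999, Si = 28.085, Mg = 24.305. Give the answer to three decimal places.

MgO: 5.11/40.304 = 0.12679 mol → 0.12679 mol Mg, 0.12679 mol O.
FeO: 21.36/71.844 = 0.29731 mol → 0.29731 mol Fe, 0.29731 mol O.
CaO: 23.25/56.077 = 0.41461 mol → 0.41461 mol Ca, 0.41461 mol O.
SiO2: 49.83/60.083 = 0.82935 mol → 0.82935 mol Si, 1.65870 mol O.
Total oxygen = 2.49741 mol. Normalization factor = 6/2.49741 = 2.40249.
Mg per 6 O = 0.12679 × 2.40249 = 0.305.

0.305 Mg apfu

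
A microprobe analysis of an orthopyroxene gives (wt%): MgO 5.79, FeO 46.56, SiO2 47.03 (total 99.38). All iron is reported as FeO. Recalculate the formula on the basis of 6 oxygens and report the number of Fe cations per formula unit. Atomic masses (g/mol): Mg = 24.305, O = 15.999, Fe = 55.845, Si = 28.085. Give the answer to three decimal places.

1.650 Fe apfu

5.79 wt% MgO ÷ 40.304 g/mol = 0.14366 mol, giving 0.14366 Mg and 0.14366 O.
46.56 wt% FeO ÷ 71.844 g/mol = 0.64807 mol, giving 0.64807 Fe and 0.64807 O.
47.03 wt% SiO2 ÷ 60.083 g/mol = 0.78275 mol, giving 0.78275 Si and 1.56550 O.
Oxygen sums to 2.35723; scaling by 6/2.35723 = 2.54536 puts the formula on 6 O.
Fe: 0.64807 × 2.54536 = 1.650 atoms per formula unit.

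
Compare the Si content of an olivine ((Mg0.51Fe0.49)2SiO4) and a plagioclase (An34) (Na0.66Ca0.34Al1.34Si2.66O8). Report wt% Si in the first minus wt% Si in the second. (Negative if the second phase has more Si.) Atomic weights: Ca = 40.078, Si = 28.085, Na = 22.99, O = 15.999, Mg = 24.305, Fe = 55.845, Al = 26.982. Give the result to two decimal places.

-11.54 percentage points

Si in (Mg0.51Fe0.49)2SiO4: molar mass 171.600 g/mol; 1×28.085 = 28.085 g → 16.37 wt%.
Si in Na0.66Ca0.34Al1.34Si2.66O8: molar mass 267.654 g/mol; 2.66×28.085 = 74.706 g → 27.91 wt%.
Difference = 16.37 − 27.91 = -11.54 percentage points.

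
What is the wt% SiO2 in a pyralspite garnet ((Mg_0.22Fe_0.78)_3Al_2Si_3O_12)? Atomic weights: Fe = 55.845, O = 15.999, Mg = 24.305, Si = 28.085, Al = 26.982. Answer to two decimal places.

37.79 wt%

Molar mass of (Mg_0.22Fe_0.78)_3Al_2Si_3O_12 = 0.66·24.305 + 2.34·55.845 + 2·26.982 + 3·28.085 + 12·15.999 = 476.926 g/mol.
Each formula unit contains 3 Si, equivalent to 3/1 = 3.0000 mol SiO2.
M(SiO2) = 1×28.085 + 2×15.999 = 60.083 g/mol.
Mass of SiO2 per formula unit = 3.0000 × 60.083 = 180.249 g.
SiO2 wt% = 180.249 / 476.926 × 100 = 37.79%.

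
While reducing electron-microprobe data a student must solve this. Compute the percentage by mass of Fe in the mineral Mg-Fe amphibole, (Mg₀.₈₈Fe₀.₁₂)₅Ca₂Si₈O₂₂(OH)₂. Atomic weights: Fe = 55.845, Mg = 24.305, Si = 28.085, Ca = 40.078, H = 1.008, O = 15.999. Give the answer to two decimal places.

Formula mass = 4.40×24.305 + 0.60×55.845 + 2×40.078 + 8×28.085 + 24×15.999 + 2×1.008 = 831.277 g/mol, of which 33.507 g is Fe.
So Fe makes up 33.507/831.277 = 0.0403 of the mass, i.e. 4.03%.

4.03 weight percent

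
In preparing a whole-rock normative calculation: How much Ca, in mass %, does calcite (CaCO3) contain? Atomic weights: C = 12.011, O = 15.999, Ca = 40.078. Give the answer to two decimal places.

40.04 mass %

Molar mass of CaCO3: 1×40.078 + 1×12.011 + 3×15.999 = 100.086 g/mol.
Mass of Ca per formula unit: 1 × 40.078 = 40.078 g.
Weight fraction Ca = 40.078 / 100.086 = 0.4004.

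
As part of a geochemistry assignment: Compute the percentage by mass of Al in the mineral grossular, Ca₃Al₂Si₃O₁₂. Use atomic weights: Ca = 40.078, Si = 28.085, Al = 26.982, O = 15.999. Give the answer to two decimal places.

Molar mass of Ca₃Al₂Si₃O₁₂: 3×40.078 + 2×26.982 + 3×28.085 + 12×15.999 = 450.441 g/mol.
Mass of Al per formula unit: 2 × 26.982 = 53.964 g.
Weight fraction Al = 53.964 / 450.441 = 0.1198.

11.98 wt%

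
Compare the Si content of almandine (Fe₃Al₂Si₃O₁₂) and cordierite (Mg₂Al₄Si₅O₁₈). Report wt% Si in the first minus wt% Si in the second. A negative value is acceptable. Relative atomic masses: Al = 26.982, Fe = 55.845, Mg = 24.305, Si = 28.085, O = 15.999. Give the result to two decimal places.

M(Fe₃Al₂Si₃O₁₂) = 497.742 g/mol, so wt% Si = 84.255/497.742 × 100 = 16.93%.
M(Mg₂Al₄Si₅O₁₈) = 584.945 g/mol, so wt% Si = 140.425/584.945 × 100 = 24.01%.
16.93 − 24.01 = -7.08 pp.

-7.08 percentage points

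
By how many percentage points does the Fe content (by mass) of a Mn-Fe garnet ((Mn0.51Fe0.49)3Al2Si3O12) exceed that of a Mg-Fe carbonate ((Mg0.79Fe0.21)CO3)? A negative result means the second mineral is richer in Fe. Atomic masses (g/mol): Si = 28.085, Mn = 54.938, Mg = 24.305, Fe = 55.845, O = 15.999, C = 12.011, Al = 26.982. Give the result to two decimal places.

3.64 percentage points

M((Mn0.51Fe0.49)3Al2Si3O12) = 496.354 g/mol, so wt% Fe = 82.092/496.354 × 100 = 16.54%.
M((Mg0.79Fe0.21)CO3) = 90.936 g/mol, so wt% Fe = 11.727/90.936 × 100 = 12.90%.
16.54 − 12.90 = 3.64 pp.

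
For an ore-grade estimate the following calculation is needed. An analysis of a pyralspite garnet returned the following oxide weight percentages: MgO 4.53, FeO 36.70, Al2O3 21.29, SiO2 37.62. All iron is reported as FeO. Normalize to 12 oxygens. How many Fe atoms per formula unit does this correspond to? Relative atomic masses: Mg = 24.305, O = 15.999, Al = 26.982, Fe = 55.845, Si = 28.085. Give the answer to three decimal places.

4.53 wt% MgO ÷ 40.304 g/mol = 0.11240 mol, giving 0.11240 Mg and 0.11240 O.
36.70 wt% FeO ÷ 71.844 g/mol = 0.51083 mol, giving 0.51083 Fe and 0.51083 O.
21.29 wt% Al2O3 ÷ 101.961 g/mol = 0.20881 mol, giving 0.41762 Al and 0.62643 O.
37.62 wt% SiO2 ÷ 60.083 g/mol = 0.62613 mol, giving 0.62613 Si and 1.25226 O.
Oxygen sums to 2.50192; scaling by 12/2.50192 = 4.79632 puts the formula on 12 O.
Fe: 0.51083 × 4.79632 = 2.450 atoms per formula unit.

2.450 Fe apfu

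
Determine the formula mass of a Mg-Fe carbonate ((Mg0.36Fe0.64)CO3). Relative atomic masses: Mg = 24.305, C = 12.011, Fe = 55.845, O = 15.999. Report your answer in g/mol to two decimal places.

104.50 g/mol

Mg: 0.36 × 24.305 = 8.7498
Fe: 0.64 × 55.845 = 35.7408
C: 1 × 12.011 = 12.0110
O: 3 × 15.999 = 47.9970
Summing the contributions gives the formula mass.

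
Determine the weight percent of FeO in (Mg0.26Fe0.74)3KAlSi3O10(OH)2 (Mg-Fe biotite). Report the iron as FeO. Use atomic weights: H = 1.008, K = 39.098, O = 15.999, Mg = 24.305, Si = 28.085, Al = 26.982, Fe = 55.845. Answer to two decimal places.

32.73 wt%

Molar mass of (Mg0.26Fe0.74)3KAlSi3O10(OH)2 = 0.78×24.305 + 2.22×55.845 + 1×39.098 + 1×26.982 + 3×28.085 + 12×15.999 + 2×1.008 = 487.273 g/mol.
Each formula unit contains 2.22 Fe, equivalent to 2.22/1 = 2.2200 mol FeO.
M(FeO) = 1×55.845 + 1×15.999 = 71.844 g/mol.
Mass of FeO per formula unit = 2.2200 × 71.844 = 159.494 g.
FeO wt% = 159.494 / 487.273 × 100 = 32.73%.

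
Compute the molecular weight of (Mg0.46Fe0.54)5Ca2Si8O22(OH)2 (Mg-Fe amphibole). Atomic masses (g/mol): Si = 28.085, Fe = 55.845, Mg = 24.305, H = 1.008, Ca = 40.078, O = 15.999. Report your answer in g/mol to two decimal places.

897.51 g/mol

The formula mass is the sum 2.30*24.305 + 2.70*55.845 + 2*40.078 + 8*28.085 + 24*15.999 + 2*1.008.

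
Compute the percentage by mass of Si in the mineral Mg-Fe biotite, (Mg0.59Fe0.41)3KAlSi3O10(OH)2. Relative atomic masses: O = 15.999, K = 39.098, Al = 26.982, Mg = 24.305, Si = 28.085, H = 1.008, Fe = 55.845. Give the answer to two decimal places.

18.48 wt%

M((Mg0.59Fe0.41)3KAlSi3O10(OH)2) = 456.048 g/mol.
Si contributes 3 × 28.085 = 84.255 g per mole.
84.255/456.048 = 0.1848 → 18.48%.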